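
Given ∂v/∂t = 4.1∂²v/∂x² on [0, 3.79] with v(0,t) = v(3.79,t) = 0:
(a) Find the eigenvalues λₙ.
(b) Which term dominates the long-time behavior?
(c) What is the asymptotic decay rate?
Eigenvalues: λₙ = 4.1n²π²/3.79².
First three modes:
  n=1: λ₁ = 4.1π²/3.79² ≈ 2.817
  n=2: λ₂ = 16.4π²/3.79² ≈ 11.268 (4× faster decay)
  n=3: λ₃ = 36.9π²/3.79² ≈ 25.354 (9× faster decay)
As t → ∞, higher modes decay exponentially faster. The n=1 mode dominates: v ~ c₁ sin(πx/3.79) e^{-λ₁t}.
Decay rate: λ₁ = 4.1π²/3.79² ≈ 2.817.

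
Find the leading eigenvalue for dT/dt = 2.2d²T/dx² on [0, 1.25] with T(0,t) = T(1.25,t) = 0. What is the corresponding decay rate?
Eigenvalues: λₙ = 2.2n²π²/1.25².
First three modes:
  n=1: λ₁ = 2.2π²/1.25² ≈ 13.896
  n=2: λ₂ = 8.8π²/1.25² ≈ 55.586 (4× faster decay)
  n=3: λ₃ = 19.8π²/1.25² ≈ 125.068 (9× faster decay)
As t → ∞, higher modes decay exponentially faster. The n=1 mode dominates: T ~ c₁ sin(πx/1.25) e^{-λ₁t}.
Decay rate: λ₁ = 2.2π²/1.25² ≈ 13.896.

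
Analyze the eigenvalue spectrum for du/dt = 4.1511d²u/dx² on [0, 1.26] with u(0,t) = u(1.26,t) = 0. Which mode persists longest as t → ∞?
Eigenvalues: λₙ = 4.1511n²π²/1.26².
First three modes:
  n=1: λ₁ = 4.1511π²/1.26² ≈ 25.806
  n=2: λ₂ = 16.6044π²/1.26² ≈ 103.224 (4× faster decay)
  n=3: λ₃ = 37.3599π²/1.26² ≈ 232.255 (9× faster decay)
As t → ∞, higher modes decay exponentially faster. The n=1 mode dominates: u ~ c₁ sin(πx/1.26) e^{-λ₁t}.
Decay rate: λ₁ = 4.1511π²/1.26² ≈ 25.806.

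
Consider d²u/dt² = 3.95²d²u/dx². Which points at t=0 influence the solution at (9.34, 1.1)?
Domain of dependence: [4.995, 13.685]. Signals travel at speed 3.95, so data within |x - 9.34| ≤ 3.95·1.1 = 4.345 can reach the point.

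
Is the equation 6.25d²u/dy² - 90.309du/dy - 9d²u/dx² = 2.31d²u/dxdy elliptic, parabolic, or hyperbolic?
Rewriting in standard form: -9d²u/dx² - 2.31d²u/dxdy + 6.25d²u/dy² - 90.309du/dy = 0. Computing B² - 4AC with A = -9, B = -2.31, C = 6.25: discriminant = 230.3361 (positive). Answer: hyperbolic.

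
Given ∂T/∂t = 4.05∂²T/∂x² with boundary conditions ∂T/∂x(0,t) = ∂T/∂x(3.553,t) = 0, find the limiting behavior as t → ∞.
T → constant (steady state). Heat is conserved (no flux at boundaries); solution approaches the spatial average.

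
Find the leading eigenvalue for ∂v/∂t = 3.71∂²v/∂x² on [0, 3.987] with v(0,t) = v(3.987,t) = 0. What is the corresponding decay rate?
Eigenvalues: λₙ = 3.71n²π²/3.987².
First three modes:
  n=1: λ₁ = 3.71π²/3.987² ≈ 2.303
  n=2: λ₂ = 14.84π²/3.987² ≈ 9.214 (4× faster decay)
  n=3: λ₃ = 33.39π²/3.987² ≈ 20.731 (9× faster decay)
As t → ∞, higher modes decay exponentially faster. The n=1 mode dominates: v ~ c₁ sin(πx/3.987) e^{-λ₁t}.
Decay rate: λ₁ = 3.71π²/3.987² ≈ 2.303.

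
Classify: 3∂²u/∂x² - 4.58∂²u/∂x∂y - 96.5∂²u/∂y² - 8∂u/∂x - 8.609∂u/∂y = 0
Hyperbolic (discriminant = 1178.9764).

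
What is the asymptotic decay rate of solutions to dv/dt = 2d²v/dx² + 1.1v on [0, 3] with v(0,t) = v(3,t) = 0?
Eigenvalues: λₙ = 2n²π²/3² - 1.1.
First three modes:
  n=1: λ₁ = 2π²/3² - 1.1 ≈ 1.093
  n=2: λ₂ = 8π²/3² - 1.1 ≈ 7.673
  n=3: λ₃ = 18π²/3² - 1.1 ≈ 18.639
Since 2π²/3² ≈ 2.193 > 1.1, all λₙ > 0.
The n=1 mode decays slowest → dominates as t → ∞.
Asymptotic: v ~ c₁ sin(πx/3) e^{-λ₁t} with decay rate λ₁ ≈ 1.093.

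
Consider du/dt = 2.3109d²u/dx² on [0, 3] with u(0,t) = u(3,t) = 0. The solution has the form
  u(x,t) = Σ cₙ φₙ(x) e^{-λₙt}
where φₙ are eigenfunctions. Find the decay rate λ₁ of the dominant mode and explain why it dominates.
Eigenvalues: λₙ = 2.3109n²π²/3².
First three modes:
  n=1: λ₁ = 2.3109π²/3² ≈ 2.534
  n=2: λ₂ = 9.2436π²/3² ≈ 10.137 (4× faster decay)
  n=3: λ₃ = 20.7981π²/3² ≈ 22.808 (9× faster decay)
As t → ∞, higher modes decay exponentially faster. The n=1 mode dominates: u ~ c₁ sin(πx/3) e^{-λ₁t}.
Decay rate: λ₁ = 2.3109π²/3² ≈ 2.534.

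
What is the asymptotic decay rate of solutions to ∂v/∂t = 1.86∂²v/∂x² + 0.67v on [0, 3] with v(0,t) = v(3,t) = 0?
Eigenvalues: λₙ = 1.86n²π²/3² - 0.67.
First three modes:
  n=1: λ₁ = 1.86π²/3² - 0.67 ≈ 1.37
  n=2: λ₂ = 7.44π²/3² - 0.67 ≈ 7.489
  n=3: λ₃ = 16.74π²/3² - 0.67 ≈ 17.687
Since 1.86π²/3² ≈ 2.04 > 0.67, all λₙ > 0.
The n=1 mode decays slowest → dominates as t → ∞.
Asymptotic: v ~ c₁ sin(πx/3) e^{-λ₁t} with decay rate λ₁ ≈ 1.37.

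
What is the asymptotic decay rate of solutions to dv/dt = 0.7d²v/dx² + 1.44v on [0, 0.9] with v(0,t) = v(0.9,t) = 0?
Eigenvalues: λₙ = 0.7n²π²/0.9² - 1.44.
First three modes:
  n=1: λ₁ = 0.7π²/0.9² - 1.44 ≈ 7.089
  n=2: λ₂ = 2.8π²/0.9² - 1.44 ≈ 32.677
  n=3: λ₃ = 6.3π²/0.9² - 1.44 ≈ 75.324
Since 0.7π²/0.9² ≈ 8.529 > 1.44, all λₙ > 0.
The n=1 mode decays slowest → dominates as t → ∞.
Asymptotic: v ~ c₁ sin(πx/0.9) e^{-λ₁t} with decay rate λ₁ ≈ 7.089.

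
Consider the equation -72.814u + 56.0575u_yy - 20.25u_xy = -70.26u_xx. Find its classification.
Rewriting in standard form: 70.26u_xx - 20.25u_xy + 56.0575u_yy - 72.814u = 0. Elliptic. (A = 70.26, B = -20.25, C = 56.0575 gives B² - 4AC = -15344.3373.)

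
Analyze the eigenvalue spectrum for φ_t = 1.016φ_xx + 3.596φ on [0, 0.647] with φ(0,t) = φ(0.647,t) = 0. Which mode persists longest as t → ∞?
Eigenvalues: λₙ = 1.016n²π²/0.647² - 3.596.
First three modes:
  n=1: λ₁ = 1.016π²/0.647² - 3.596 ≈ 20.358
  n=2: λ₂ = 4.064π²/0.647² - 3.596 ≈ 92.222
  n=3: λ₃ = 9.144π²/0.647² - 3.596 ≈ 211.993
Since 1.016π²/0.647² ≈ 23.954 > 3.596, all λₙ > 0.
The n=1 mode decays slowest → dominates as t → ∞.
Asymptotic: φ ~ c₁ sin(πx/0.647) e^{-λ₁t} with decay rate λ₁ ≈ 20.358.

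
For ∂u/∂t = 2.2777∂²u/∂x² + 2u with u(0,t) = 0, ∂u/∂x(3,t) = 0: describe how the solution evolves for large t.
u grows unboundedly. Reaction dominates diffusion (r=2 > κπ²/(4L²)≈0.62); solution grows exponentially.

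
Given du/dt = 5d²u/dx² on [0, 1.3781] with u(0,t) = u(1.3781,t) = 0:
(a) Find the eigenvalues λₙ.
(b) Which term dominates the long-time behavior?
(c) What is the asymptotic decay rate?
Eigenvalues: λₙ = 5n²π²/1.3781².
First three modes:
  n=1: λ₁ = 5π²/1.3781² ≈ 25.984
  n=2: λ₂ = 20π²/1.3781² ≈ 103.937 (4× faster decay)
  n=3: λ₃ = 45π²/1.3781² ≈ 233.857 (9× faster decay)
As t → ∞, higher modes decay exponentially faster. The n=1 mode dominates: u ~ c₁ sin(πx/1.3781) e^{-λ₁t}.
Decay rate: λ₁ = 5π²/1.3781² ≈ 25.984.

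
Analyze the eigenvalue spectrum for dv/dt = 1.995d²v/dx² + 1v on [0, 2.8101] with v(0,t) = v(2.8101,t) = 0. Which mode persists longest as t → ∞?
Eigenvalues: λₙ = 1.995n²π²/2.8101² - 1.
First three modes:
  n=1: λ₁ = 1.995π²/2.8101² - 1 ≈ 1.493
  n=2: λ₂ = 7.98π²/2.8101² - 1 ≈ 8.974
  n=3: λ₃ = 17.955π²/2.8101² - 1 ≈ 21.441
Since 1.995π²/2.8101² ≈ 2.493 > 1, all λₙ > 0.
The n=1 mode decays slowest → dominates as t → ∞.
Asymptotic: v ~ c₁ sin(πx/2.8101) e^{-λ₁t} with decay rate λ₁ ≈ 1.493.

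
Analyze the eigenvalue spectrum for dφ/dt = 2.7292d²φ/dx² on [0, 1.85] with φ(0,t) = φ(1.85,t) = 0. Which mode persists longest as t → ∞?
Eigenvalues: λₙ = 2.7292n²π²/1.85².
First three modes:
  n=1: λ₁ = 2.7292π²/1.85² ≈ 7.87
  n=2: λ₂ = 10.9168π²/1.85² ≈ 31.481 (4× faster decay)
  n=3: λ₃ = 24.5628π²/1.85² ≈ 70.833 (9× faster decay)
As t → ∞, higher modes decay exponentially faster. The n=1 mode dominates: φ ~ c₁ sin(πx/1.85) e^{-λ₁t}.
Decay rate: λ₁ = 2.7292π²/1.85² ≈ 7.87.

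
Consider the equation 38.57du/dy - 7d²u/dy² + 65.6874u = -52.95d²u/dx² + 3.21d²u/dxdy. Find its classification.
Rewriting in standard form: 52.95d²u/dx² - 3.21d²u/dxdy - 7d²u/dy² + 38.57du/dy + 65.6874u = 0. Hyperbolic. (A = 52.95, B = -3.21, C = -7 gives B² - 4AC = 1492.9041.)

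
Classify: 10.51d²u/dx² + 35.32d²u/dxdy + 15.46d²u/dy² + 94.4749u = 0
Hyperbolic (discriminant = 597.564).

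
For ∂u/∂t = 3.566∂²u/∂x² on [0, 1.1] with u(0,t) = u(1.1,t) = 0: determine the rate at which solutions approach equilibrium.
Eigenvalues: λₙ = 3.566n²π²/1.1².
First three modes:
  n=1: λ₁ = 3.566π²/1.1² ≈ 29.087
  n=2: λ₂ = 14.264π²/1.1² ≈ 116.347 (4× faster decay)
  n=3: λ₃ = 32.094π²/1.1² ≈ 261.781 (9× faster decay)
As t → ∞, higher modes decay exponentially faster. The n=1 mode dominates: u ~ c₁ sin(πx/1.1) e^{-λ₁t}.
Decay rate: λ₁ = 3.566π²/1.1² ≈ 29.087.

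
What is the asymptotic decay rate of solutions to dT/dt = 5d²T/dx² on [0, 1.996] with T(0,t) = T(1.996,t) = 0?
Eigenvalues: λₙ = 5n²π²/1.996².
First three modes:
  n=1: λ₁ = 5π²/1.996² ≈ 12.387
  n=2: λ₂ = 20π²/1.996² ≈ 49.546 (4× faster decay)
  n=3: λ₃ = 45π²/1.996² ≈ 111.479 (9× faster decay)
As t → ∞, higher modes decay exponentially faster. The n=1 mode dominates: T ~ c₁ sin(πx/1.996) e^{-λ₁t}.
Decay rate: λ₁ = 5π²/1.996² ≈ 12.387.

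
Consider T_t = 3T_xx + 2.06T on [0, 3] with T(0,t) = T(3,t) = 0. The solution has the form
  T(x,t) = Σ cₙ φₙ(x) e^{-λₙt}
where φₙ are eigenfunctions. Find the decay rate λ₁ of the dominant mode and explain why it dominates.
Eigenvalues: λₙ = 3n²π²/3² - 2.06.
First three modes:
  n=1: λ₁ = 3π²/3² - 2.06 ≈ 1.23
  n=2: λ₂ = 12π²/3² - 2.06 ≈ 11.099
  n=3: λ₃ = 27π²/3² - 2.06 ≈ 27.549
Since 3π²/3² ≈ 3.29 > 2.06, all λₙ > 0.
The n=1 mode decays slowest → dominates as t → ∞.
Asymptotic: T ~ c₁ sin(πx/3) e^{-λ₁t} with decay rate λ₁ ≈ 1.23.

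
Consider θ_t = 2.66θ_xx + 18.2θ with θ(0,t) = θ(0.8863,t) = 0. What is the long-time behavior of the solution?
As t → ∞, θ → 0. Diffusion dominates reaction (r=18.2 < κπ²/L²≈33.42); solution decays.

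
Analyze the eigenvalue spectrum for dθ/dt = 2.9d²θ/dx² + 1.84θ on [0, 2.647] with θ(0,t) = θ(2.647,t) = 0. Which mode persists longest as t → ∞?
Eigenvalues: λₙ = 2.9n²π²/2.647² - 1.84.
First three modes:
  n=1: λ₁ = 2.9π²/2.647² - 1.84 ≈ 2.245
  n=2: λ₂ = 11.6π²/2.647² - 1.84 ≈ 14.5
  n=3: λ₃ = 26.1π²/2.647² - 1.84 ≈ 34.925
Since 2.9π²/2.647² ≈ 4.085 > 1.84, all λₙ > 0.
The n=1 mode decays slowest → dominates as t → ∞.
Asymptotic: θ ~ c₁ sin(πx/2.647) e^{-λ₁t} with decay rate λ₁ ≈ 2.245.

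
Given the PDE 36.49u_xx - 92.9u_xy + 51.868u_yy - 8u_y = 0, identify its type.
The second-order coefficients are A = 36.49, B = -92.9, C = 51.868. Since B² - 4AC = 1059.75672 > 0, this is a hyperbolic PDE.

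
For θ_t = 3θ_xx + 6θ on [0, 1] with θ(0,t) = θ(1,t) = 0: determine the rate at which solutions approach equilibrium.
Eigenvalues: λₙ = 3n²π²/1² - 6.
First three modes:
  n=1: λ₁ = 3π² - 6 ≈ 23.609
  n=2: λ₂ = 12π² - 6 ≈ 112.435
  n=3: λ₃ = 27π² - 6 ≈ 260.479
Since 3π² ≈ 29.609 > 6, all λₙ > 0.
The n=1 mode decays slowest → dominates as t → ∞.
Asymptotic: θ ~ c₁ sin(πx/1) e^{-λ₁t} with decay rate λ₁ ≈ 23.609.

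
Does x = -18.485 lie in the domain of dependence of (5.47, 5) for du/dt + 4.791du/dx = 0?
Yes. The characteristic through (5.47, 5) passes through x = -18.485.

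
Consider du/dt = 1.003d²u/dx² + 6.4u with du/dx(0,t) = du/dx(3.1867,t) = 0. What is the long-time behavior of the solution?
As t → ∞, u grows unboundedly. With Neumann BCs the constant mode has diffusion eigenvalue 0, so any r > 0 makes it grow like e^(6.4t); solution grows exponentially.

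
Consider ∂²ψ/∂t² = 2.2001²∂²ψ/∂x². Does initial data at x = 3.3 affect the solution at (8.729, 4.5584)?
Yes. The domain of dependence is [-1.29993584, 18.75793584], and 3.3 ∈ [-1.29993584, 18.75793584].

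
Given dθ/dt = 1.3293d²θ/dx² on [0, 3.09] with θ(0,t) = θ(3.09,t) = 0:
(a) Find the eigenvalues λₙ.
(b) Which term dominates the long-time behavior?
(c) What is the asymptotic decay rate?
Eigenvalues: λₙ = 1.3293n²π²/3.09².
First three modes:
  n=1: λ₁ = 1.3293π²/3.09² ≈ 1.374
  n=2: λ₂ = 5.3172π²/3.09² ≈ 5.496 (4× faster decay)
  n=3: λ₃ = 11.9637π²/3.09² ≈ 12.367 (9× faster decay)
As t → ∞, higher modes decay exponentially faster. The n=1 mode dominates: θ ~ c₁ sin(πx/3.09) e^{-λ₁t}.
Decay rate: λ₁ = 1.3293π²/3.09² ≈ 1.374.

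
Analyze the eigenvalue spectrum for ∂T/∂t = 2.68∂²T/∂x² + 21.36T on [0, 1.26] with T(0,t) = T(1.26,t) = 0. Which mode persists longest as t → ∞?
Eigenvalues: λₙ = 2.68n²π²/1.26² - 21.36.
First three modes:
  n=1: λ₁ = 2.68π²/1.26² - 21.36 ≈ -4.699
  n=2: λ₂ = 10.72π²/1.26² - 21.36 ≈ 45.283
  n=3: λ₃ = 24.12π²/1.26² - 21.36 ≈ 128.586
Since 2.68π²/1.26² ≈ 16.661 < 21.36, λ₁ < 0.
The n=1 mode grows fastest (−λₙ is largest for n=1) → dominates.
Asymptotic: T ~ c₁ sin(πx/1.26) e^{4.699t} (exponential growth at rate −λ₁ ≈ 4.699).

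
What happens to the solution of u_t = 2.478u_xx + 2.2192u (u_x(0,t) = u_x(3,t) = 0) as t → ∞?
u grows unboundedly. With Neumann BCs the constant mode has diffusion eigenvalue 0, so any r > 0 makes it grow like e^(2.2192t); solution grows exponentially.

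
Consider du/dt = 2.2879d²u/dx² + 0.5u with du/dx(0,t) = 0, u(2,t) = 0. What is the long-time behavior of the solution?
As t → ∞, u → 0. Diffusion dominates reaction (r=0.5 < κπ²/(4L²)≈1.41); solution decays.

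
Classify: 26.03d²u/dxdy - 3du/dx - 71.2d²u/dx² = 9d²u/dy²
Rewriting in standard form: -71.2d²u/dx² + 26.03d²u/dxdy - 9d²u/dy² - 3du/dx = 0. Elliptic (discriminant = -1885.6391).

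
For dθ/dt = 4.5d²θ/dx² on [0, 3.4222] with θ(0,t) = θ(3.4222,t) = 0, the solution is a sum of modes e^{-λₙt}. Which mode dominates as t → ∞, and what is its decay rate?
Eigenvalues: λₙ = 4.5n²π²/3.4222².
First three modes:
  n=1: λ₁ = 4.5π²/3.4222² ≈ 3.792
  n=2: λ₂ = 18π²/3.4222² ≈ 15.169 (4× faster decay)
  n=3: λ₃ = 40.5π²/3.4222² ≈ 34.131 (9× faster decay)
As t → ∞, higher modes decay exponentially faster. The n=1 mode dominates: θ ~ c₁ sin(πx/3.4222) e^{-λ₁t}.
Decay rate: λ₁ = 4.5π²/3.4222² ≈ 3.792.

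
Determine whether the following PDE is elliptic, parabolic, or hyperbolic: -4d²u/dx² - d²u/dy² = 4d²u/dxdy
Rewriting in standard form: -4d²u/dx² - 4d²u/dxdy - d²u/dy² = 0. Coefficients: A = -4, B = -4, C = -1. B² - 4AC = 0, which is zero, so the equation is parabolic.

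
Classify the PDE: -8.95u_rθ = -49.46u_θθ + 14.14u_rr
Rewriting in standard form: -14.14u_rr - 8.95u_rθ + 49.46u_θθ = 0. A = -14.14, B = -8.95, C = 49.46. Discriminant B² - 4AC = 2877.5601. Since 2877.5601 > 0, hyperbolic.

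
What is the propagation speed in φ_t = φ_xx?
Infinite. The heat equation is parabolic, not hyperbolic, so disturbances propagate instantly.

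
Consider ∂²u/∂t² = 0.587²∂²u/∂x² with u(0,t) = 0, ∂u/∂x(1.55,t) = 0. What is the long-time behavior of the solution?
As t → ∞, u oscillates (no decay). Energy is conserved; the solution oscillates indefinitely as standing waves.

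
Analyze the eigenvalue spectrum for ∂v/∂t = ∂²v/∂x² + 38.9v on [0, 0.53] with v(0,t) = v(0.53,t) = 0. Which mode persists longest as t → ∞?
Eigenvalues: λₙ = n²π²/0.53² - 38.9.
First three modes:
  n=1: λ₁ = π²/0.53² - 38.9 ≈ -3.764
  n=2: λ₂ = 4π²/0.53² - 38.9 ≈ 101.643
  n=3: λ₃ = 9π²/0.53² - 38.9 ≈ 277.321
Since π²/0.53² ≈ 35.136 < 38.9, λ₁ < 0.
The n=1 mode grows fastest (−λₙ is largest for n=1) → dominates.
Asymptotic: v ~ c₁ sin(πx/0.53) e^{3.764t} (exponential growth at rate −λ₁ ≈ 3.764).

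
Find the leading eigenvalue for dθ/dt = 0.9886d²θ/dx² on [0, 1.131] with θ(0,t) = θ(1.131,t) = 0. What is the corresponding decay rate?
Eigenvalues: λₙ = 0.9886n²π²/1.131².
First three modes:
  n=1: λ₁ = 0.9886π²/1.131² ≈ 7.628
  n=2: λ₂ = 3.9544π²/1.131² ≈ 30.511 (4× faster decay)
  n=3: λ₃ = 8.8974π²/1.131² ≈ 68.65 (9× faster decay)
As t → ∞, higher modes decay exponentially faster. The n=1 mode dominates: θ ~ c₁ sin(πx/1.131) e^{-λ₁t}.
Decay rate: λ₁ = 0.9886π²/1.131² ≈ 7.628.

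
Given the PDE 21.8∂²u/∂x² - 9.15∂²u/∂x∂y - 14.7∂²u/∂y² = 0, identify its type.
The second-order coefficients are A = 21.8, B = -9.15, C = -14.7. Since B² - 4AC = 1365.5625 > 0, this is a hyperbolic PDE.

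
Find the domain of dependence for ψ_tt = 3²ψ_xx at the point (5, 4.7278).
Domain of dependence: [-9.1834, 19.1834]. Signals travel at speed 3, so data within |x - 5| ≤ 3·4.7278 = 14.1834 can reach the point.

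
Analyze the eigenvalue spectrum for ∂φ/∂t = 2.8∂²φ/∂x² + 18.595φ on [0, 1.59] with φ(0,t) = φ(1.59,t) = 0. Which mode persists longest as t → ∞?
Eigenvalues: λₙ = 2.8n²π²/1.59² - 18.595.
First three modes:
  n=1: λ₁ = 2.8π²/1.59² - 18.595 ≈ -7.664
  n=2: λ₂ = 11.2π²/1.59² - 18.595 ≈ 25.129
  n=3: λ₃ = 25.2π²/1.59² - 18.595 ≈ 79.785
Since 2.8π²/1.59² ≈ 10.931 < 18.595, λ₁ < 0.
The n=1 mode grows fastest (−λₙ is largest for n=1) → dominates.
Asymptotic: φ ~ c₁ sin(πx/1.59) e^{7.664t} (exponential growth at rate −λ₁ ≈ 7.664).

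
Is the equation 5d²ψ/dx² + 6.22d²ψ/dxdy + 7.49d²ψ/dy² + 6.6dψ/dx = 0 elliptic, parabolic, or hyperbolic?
Computing B² - 4AC with A = 5, B = 6.22, C = 7.49: discriminant = -111.1116 (negative). Answer: elliptic.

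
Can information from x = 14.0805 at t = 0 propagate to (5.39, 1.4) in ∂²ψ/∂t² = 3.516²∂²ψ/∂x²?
No. The domain of dependence is [0.4676, 10.3124], and 14.0805 is outside this interval.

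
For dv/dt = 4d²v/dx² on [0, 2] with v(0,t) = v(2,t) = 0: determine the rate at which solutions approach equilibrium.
Eigenvalues: λₙ = 4n²π²/2².
First three modes:
  n=1: λ₁ = 4π²/2² ≈ 9.87
  n=2: λ₂ = 16π²/2² ≈ 39.478 (4× faster decay)
  n=3: λ₃ = 36π²/2² ≈ 88.826 (9× faster decay)
As t → ∞, higher modes decay exponentially faster. The n=1 mode dominates: v ~ c₁ sin(πx/2) e^{-λ₁t}.
Decay rate: λ₁ = 4π²/2² ≈ 9.87.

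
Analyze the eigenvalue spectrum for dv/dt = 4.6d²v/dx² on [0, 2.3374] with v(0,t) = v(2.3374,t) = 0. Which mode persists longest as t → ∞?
Eigenvalues: λₙ = 4.6n²π²/2.3374².
First three modes:
  n=1: λ₁ = 4.6π²/2.3374² ≈ 8.31
  n=2: λ₂ = 18.4π²/2.3374² ≈ 33.239 (4× faster decay)
  n=3: λ₃ = 41.4π²/2.3374² ≈ 74.788 (9× faster decay)
As t → ∞, higher modes decay exponentially faster. The n=1 mode dominates: v ~ c₁ sin(πx/2.3374) e^{-λ₁t}.
Decay rate: λ₁ = 4.6π²/2.3374² ≈ 8.31.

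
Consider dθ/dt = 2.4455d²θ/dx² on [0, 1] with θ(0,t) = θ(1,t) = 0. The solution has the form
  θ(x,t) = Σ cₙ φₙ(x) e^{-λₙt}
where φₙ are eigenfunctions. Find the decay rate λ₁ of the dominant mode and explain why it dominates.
Eigenvalues: λₙ = 2.4455n²π².
First three modes:
  n=1: λ₁ = 2.4455π² ≈ 24.136
  n=2: λ₂ = 9.782π² ≈ 96.544 (4× faster decay)
  n=3: λ₃ = 22.0095π² ≈ 217.225 (9× faster decay)
As t → ∞, higher modes decay exponentially faster. The n=1 mode dominates: θ ~ c₁ sin(πx) e^{-λ₁t}.
Decay rate: λ₁ = 2.4455π² ≈ 24.136.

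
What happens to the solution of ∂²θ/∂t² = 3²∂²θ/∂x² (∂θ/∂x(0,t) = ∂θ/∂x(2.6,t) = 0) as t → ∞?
θ oscillates about a mean that drifts linearly in t (generically unbounded; no decay). There is no damping, so the nonconstant modes persist as standing waves (energy conserved, no decay). But with Neumann conditions at both ends the constant mode has eigenvalue 0: the spatial mean M(t) of θ satisfies M'' = 0, so M(t) = M(0) + M'(0)·t. Unless the initial velocity has zero mean (∫θ_t(x,0)dx = 0), the solution grows linearly in t (unbounded, though not exponentially); if it does have zero mean, the solution stays bounded and simply oscillates.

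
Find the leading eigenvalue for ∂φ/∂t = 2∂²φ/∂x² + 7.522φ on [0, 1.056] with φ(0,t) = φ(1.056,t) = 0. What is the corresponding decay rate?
Eigenvalues: λₙ = 2n²π²/1.056² - 7.522.
First three modes:
  n=1: λ₁ = 2π²/1.056² - 7.522 ≈ 10.179
  n=2: λ₂ = 8π²/1.056² - 7.522 ≈ 63.283
  n=3: λ₃ = 18π²/1.056² - 7.522 ≈ 151.789
Since 2π²/1.056² ≈ 17.701 > 7.522, all λₙ > 0.
The n=1 mode decays slowest → dominates as t → ∞.
Asymptotic: φ ~ c₁ sin(πx/1.056) e^{-λ₁t} with decay rate λ₁ ≈ 10.179.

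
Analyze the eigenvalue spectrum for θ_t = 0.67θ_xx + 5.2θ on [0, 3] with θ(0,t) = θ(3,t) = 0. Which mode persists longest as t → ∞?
Eigenvalues: λₙ = 0.67n²π²/3² - 5.2.
First three modes:
  n=1: λ₁ = 0.67π²/3² - 5.2 ≈ -4.465
  n=2: λ₂ = 2.68π²/3² - 5.2 ≈ -2.261
  n=3: λ₃ = 6.03π²/3² - 5.2 ≈ 1.413
Since 0.67π²/3² ≈ 0.735 < 5.2, λ₁ < 0.
The n=1 mode grows fastest (−λₙ is largest for n=1) → dominates.
Asymptotic: θ ~ c₁ sin(πx/3) e^{4.465t} (exponential growth at rate −λ₁ ≈ 4.465).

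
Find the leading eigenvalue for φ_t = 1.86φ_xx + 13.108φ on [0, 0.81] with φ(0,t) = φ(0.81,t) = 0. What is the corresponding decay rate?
Eigenvalues: λₙ = 1.86n²π²/0.81² - 13.108.
First three modes:
  n=1: λ₁ = 1.86π²/0.81² - 13.108 ≈ 14.872
  n=2: λ₂ = 7.44π²/0.81² - 13.108 ≈ 98.811
  n=3: λ₃ = 16.74π²/0.81² - 13.108 ≈ 238.709
Since 1.86π²/0.81² ≈ 27.98 > 13.108, all λₙ > 0.
The n=1 mode decays slowest → dominates as t → ∞.
Asymptotic: φ ~ c₁ sin(πx/0.81) e^{-λ₁t} with decay rate λ₁ ≈ 14.872.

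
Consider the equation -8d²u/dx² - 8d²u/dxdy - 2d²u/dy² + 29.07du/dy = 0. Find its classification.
Parabolic. (A = -8, B = -8, C = -2 gives B² - 4AC = 0.)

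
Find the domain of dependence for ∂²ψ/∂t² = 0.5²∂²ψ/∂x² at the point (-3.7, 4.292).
Domain of dependence: [-5.846, -1.554]. Signals travel at speed 0.5, so data within |x - -3.7| ≤ 0.5·4.292 = 2.146 can reach the point.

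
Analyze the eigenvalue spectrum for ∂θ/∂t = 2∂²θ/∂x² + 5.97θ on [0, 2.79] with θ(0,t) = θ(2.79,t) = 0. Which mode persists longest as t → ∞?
Eigenvalues: λₙ = 2n²π²/2.79² - 5.97.
First three modes:
  n=1: λ₁ = 2π²/2.79² - 5.97 ≈ -3.434
  n=2: λ₂ = 8π²/2.79² - 5.97 ≈ 4.173
  n=3: λ₃ = 18π²/2.79² - 5.97 ≈ 16.853
Since 2π²/2.79² ≈ 2.536 < 5.97, λ₁ < 0.
The n=1 mode grows fastest (−λₙ is largest for n=1) → dominates.
Asymptotic: θ ~ c₁ sin(πx/2.79) e^{3.434t} (exponential growth at rate −λ₁ ≈ 3.434).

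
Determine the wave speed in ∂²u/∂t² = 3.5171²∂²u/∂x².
Speed = 3.5171. Information travels along characteristics x = x₀ ± 3.5171t.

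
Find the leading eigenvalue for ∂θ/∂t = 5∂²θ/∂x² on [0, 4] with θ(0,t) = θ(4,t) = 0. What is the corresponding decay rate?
Eigenvalues: λₙ = 5n²π²/4².
First three modes:
  n=1: λ₁ = 5π²/4² ≈ 3.084
  n=2: λ₂ = 20π²/4² ≈ 12.337 (4× faster decay)
  n=3: λ₃ = 45π²/4² ≈ 27.758 (9× faster decay)
As t → ∞, higher modes decay exponentially faster. The n=1 mode dominates: θ ~ c₁ sin(πx/4) e^{-λ₁t}.
Decay rate: λ₁ = 5π²/4² ≈ 3.084.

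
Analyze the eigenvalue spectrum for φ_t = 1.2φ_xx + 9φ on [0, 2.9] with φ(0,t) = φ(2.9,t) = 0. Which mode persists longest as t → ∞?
Eigenvalues: λₙ = 1.2n²π²/2.9² - 9.
First three modes:
  n=1: λ₁ = 1.2π²/2.9² - 9 ≈ -7.592
  n=2: λ₂ = 4.8π²/2.9² - 9 ≈ -3.367
  n=3: λ₃ = 10.8π²/2.9² - 9 ≈ 3.674
Since 1.2π²/2.9² ≈ 1.408 < 9, λ₁ < 0.
The n=1 mode grows fastest (−λₙ is largest for n=1) → dominates.
Asymptotic: φ ~ c₁ sin(πx/2.9) e^{7.592t} (exponential growth at rate −λ₁ ≈ 7.592).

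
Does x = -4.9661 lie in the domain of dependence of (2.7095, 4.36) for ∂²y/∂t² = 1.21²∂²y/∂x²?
No. The domain of dependence is [-2.5661, 7.9851], and -4.9661 is outside this interval.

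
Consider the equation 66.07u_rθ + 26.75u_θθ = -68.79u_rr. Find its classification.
Rewriting in standard form: 68.79u_rr + 66.07u_rθ + 26.75u_θθ = 0. Elliptic. (A = 68.79, B = 66.07, C = 26.75 gives B² - 4AC = -2995.2851.)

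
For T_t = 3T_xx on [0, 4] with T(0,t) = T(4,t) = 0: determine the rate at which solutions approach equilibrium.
Eigenvalues: λₙ = 3n²π²/4².
First three modes:
  n=1: λ₁ = 3π²/4² ≈ 1.851
  n=2: λ₂ = 12π²/4² ≈ 7.402 (4× faster decay)
  n=3: λ₃ = 27π²/4² ≈ 16.655 (9× faster decay)
As t → ∞, higher modes decay exponentially faster. The n=1 mode dominates: T ~ c₁ sin(πx/4) e^{-λ₁t}.
Decay rate: λ₁ = 3π²/4² ≈ 1.851.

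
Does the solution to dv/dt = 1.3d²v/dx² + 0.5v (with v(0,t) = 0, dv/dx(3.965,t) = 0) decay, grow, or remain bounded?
v grows unboundedly. Reaction dominates diffusion (r=0.5 > κπ²/(4L²)≈0.2); solution grows exponentially.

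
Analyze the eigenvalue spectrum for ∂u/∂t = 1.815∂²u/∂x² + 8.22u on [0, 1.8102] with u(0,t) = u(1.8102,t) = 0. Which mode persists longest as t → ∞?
Eigenvalues: λₙ = 1.815n²π²/1.8102² - 8.22.
First three modes:
  n=1: λ₁ = 1.815π²/1.8102² - 8.22 ≈ -2.753
  n=2: λ₂ = 7.26π²/1.8102² - 8.22 ≈ 13.647
  n=3: λ₃ = 16.335π²/1.8102² - 8.22 ≈ 40.98
Since 1.815π²/1.8102² ≈ 5.467 < 8.22, λ₁ < 0.
The n=1 mode grows fastest (−λₙ is largest for n=1) → dominates.
Asymptotic: u ~ c₁ sin(πx/1.8102) e^{2.753t} (exponential growth at rate −λ₁ ≈ 2.753).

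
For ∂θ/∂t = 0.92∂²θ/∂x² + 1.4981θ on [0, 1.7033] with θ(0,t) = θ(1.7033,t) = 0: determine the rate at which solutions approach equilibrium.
Eigenvalues: λₙ = 0.92n²π²/1.7033² - 1.4981.
First three modes:
  n=1: λ₁ = 0.92π²/1.7033² - 1.4981 ≈ 1.632
  n=2: λ₂ = 3.68π²/1.7033² - 1.4981 ≈ 11.021
  n=3: λ₃ = 8.28π²/1.7033² - 1.4981 ≈ 26.669
Since 0.92π²/1.7033² ≈ 3.13 > 1.4981, all λₙ > 0.
The n=1 mode decays slowest → dominates as t → ∞.
Asymptotic: θ ~ c₁ sin(πx/1.7033) e^{-λ₁t} with decay rate λ₁ ≈ 1.632.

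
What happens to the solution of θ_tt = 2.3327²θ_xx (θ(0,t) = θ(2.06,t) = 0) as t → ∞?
θ oscillates (no decay). Energy is conserved; the solution oscillates indefinitely as standing waves.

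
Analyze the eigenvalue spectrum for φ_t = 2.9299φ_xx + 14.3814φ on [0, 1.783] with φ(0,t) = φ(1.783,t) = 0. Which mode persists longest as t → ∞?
Eigenvalues: λₙ = 2.9299n²π²/1.783² - 14.3814.
First three modes:
  n=1: λ₁ = 2.9299π²/1.783² - 14.3814 ≈ -5.285
  n=2: λ₂ = 11.7196π²/1.783² - 14.3814 ≈ 22.003
  n=3: λ₃ = 26.3691π²/1.783² - 14.3814 ≈ 67.482
Since 2.9299π²/1.783² ≈ 9.096 < 14.3814, λ₁ < 0.
The n=1 mode grows fastest (−λₙ is largest for n=1) → dominates.
Asymptotic: φ ~ c₁ sin(πx/1.783) e^{5.285t} (exponential growth at rate −λ₁ ≈ 5.285).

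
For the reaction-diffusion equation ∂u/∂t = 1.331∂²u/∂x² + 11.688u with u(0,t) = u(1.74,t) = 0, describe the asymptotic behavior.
u grows unboundedly. Reaction dominates diffusion (r=11.688 > κπ²/L²≈4.34); solution grows exponentially.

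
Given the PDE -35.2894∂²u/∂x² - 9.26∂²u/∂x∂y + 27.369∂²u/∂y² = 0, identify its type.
The second-order coefficients are A = -35.2894, B = -9.26, C = 27.369. Since B² - 4AC = 3949.0899544 > 0, this is a hyperbolic PDE.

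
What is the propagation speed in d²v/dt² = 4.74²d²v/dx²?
Speed = 4.74. Information travels along characteristics x = x₀ ± 4.74t.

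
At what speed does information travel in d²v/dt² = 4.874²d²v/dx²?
Speed = 4.874. Information travels along characteristics x = x₀ ± 4.874t.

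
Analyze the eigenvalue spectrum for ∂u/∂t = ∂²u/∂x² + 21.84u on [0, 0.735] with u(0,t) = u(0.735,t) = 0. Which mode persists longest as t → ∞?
Eigenvalues: λₙ = n²π²/0.735² - 21.84.
First three modes:
  n=1: λ₁ = π²/0.735² - 21.84 ≈ -3.571
  n=2: λ₂ = 4π²/0.735² - 21.84 ≈ 51.238
  n=3: λ₃ = 9π²/0.735² - 21.84 ≈ 142.585
Since π²/0.735² ≈ 18.269 < 21.84, λ₁ < 0.
The n=1 mode grows fastest (−λₙ is largest for n=1) → dominates.
Asymptotic: u ~ c₁ sin(πx/0.735) e^{3.571t} (exponential growth at rate −λ₁ ≈ 3.571).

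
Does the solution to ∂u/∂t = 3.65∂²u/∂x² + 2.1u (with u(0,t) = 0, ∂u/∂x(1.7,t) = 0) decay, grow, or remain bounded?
u → 0. Diffusion dominates reaction (r=2.1 < κπ²/(4L²)≈3.12); solution decays.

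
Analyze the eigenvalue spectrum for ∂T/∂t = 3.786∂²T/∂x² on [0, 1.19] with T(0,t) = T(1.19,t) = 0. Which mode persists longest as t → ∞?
Eigenvalues: λₙ = 3.786n²π²/1.19².
First three modes:
  n=1: λ₁ = 3.786π²/1.19² ≈ 26.387
  n=2: λ₂ = 15.144π²/1.19² ≈ 105.547 (4× faster decay)
  n=3: λ₃ = 34.074π²/1.19² ≈ 237.481 (9× faster decay)
As t → ∞, higher modes decay exponentially faster. The n=1 mode dominates: T ~ c₁ sin(πx/1.19) e^{-λ₁t}.
Decay rate: λ₁ = 3.786π²/1.19² ≈ 26.387.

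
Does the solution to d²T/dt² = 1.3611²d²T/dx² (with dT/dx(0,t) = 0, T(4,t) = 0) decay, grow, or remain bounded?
T oscillates (no decay). Energy is conserved; the solution oscillates indefinitely as standing waves.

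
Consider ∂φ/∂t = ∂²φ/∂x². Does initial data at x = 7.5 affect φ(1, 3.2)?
Yes, for any finite x. The heat equation has infinite propagation speed, so all initial data affects all points at any t > 0.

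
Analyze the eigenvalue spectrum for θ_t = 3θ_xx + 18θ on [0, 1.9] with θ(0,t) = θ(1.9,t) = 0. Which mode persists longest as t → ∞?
Eigenvalues: λₙ = 3n²π²/1.9² - 18.
First three modes:
  n=1: λ₁ = 3π²/1.9² - 18 ≈ -9.798
  n=2: λ₂ = 12π²/1.9² - 18 ≈ 14.808
  n=3: λ₃ = 27π²/1.9² - 18 ≈ 55.817
Since 3π²/1.9² ≈ 8.202 < 18, λ₁ < 0.
The n=1 mode grows fastest (−λₙ is largest for n=1) → dominates.
Asymptotic: θ ~ c₁ sin(πx/1.9) e^{9.798t} (exponential growth at rate −λ₁ ≈ 9.798).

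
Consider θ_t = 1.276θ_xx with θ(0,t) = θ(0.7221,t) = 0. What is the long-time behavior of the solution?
As t → ∞, θ → 0. Heat diffuses out through both boundaries.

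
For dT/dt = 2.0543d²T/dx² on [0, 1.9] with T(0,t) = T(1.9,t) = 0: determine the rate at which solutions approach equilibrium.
Eigenvalues: λₙ = 2.0543n²π²/1.9².
First three modes:
  n=1: λ₁ = 2.0543π²/1.9² ≈ 5.616
  n=2: λ₂ = 8.2172π²/1.9² ≈ 22.466 (4× faster decay)
  n=3: λ₃ = 18.4887π²/1.9² ≈ 50.547 (9× faster decay)
As t → ∞, higher modes decay exponentially faster. The n=1 mode dominates: T ~ c₁ sin(πx/1.9) e^{-λ₁t}.
Decay rate: λ₁ = 2.0543π²/1.9² ≈ 5.616.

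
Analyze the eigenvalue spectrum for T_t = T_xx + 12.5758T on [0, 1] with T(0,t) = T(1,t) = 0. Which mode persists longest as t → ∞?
Eigenvalues: λₙ = n²π²/1² - 12.5758.
First three modes:
  n=1: λ₁ = π² - 12.5758 ≈ -2.706
  n=2: λ₂ = 4π² - 12.5758 ≈ 26.903
  n=3: λ₃ = 9π² - 12.5758 ≈ 76.251
Since π² ≈ 9.87 < 12.5758, λ₁ < 0.
The n=1 mode grows fastest (−λₙ is largest for n=1) → dominates.
Asymptotic: T ~ c₁ sin(πx/1) e^{2.706t} (exponential growth at rate −λ₁ ≈ 2.706).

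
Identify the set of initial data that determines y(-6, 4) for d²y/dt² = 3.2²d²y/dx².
Domain of dependence: [-18.8, 6.8]. Signals travel at speed 3.2, so data within |x - -6| ≤ 3.2·4 = 12.8 can reach the point.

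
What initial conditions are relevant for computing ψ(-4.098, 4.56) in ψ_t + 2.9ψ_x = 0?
A single point: x = -17.322. The characteristic through (-4.098, 4.56) is x - 2.9t = const, so x = -4.098 - 2.9·4.56 = -17.322.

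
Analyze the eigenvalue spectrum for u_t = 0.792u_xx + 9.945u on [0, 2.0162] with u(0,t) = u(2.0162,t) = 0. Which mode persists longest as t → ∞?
Eigenvalues: λₙ = 0.792n²π²/2.0162² - 9.945.
First three modes:
  n=1: λ₁ = 0.792π²/2.0162² - 9.945 ≈ -8.022
  n=2: λ₂ = 3.168π²/2.0162² - 9.945 ≈ -2.253
  n=3: λ₃ = 7.128π²/2.0162² - 9.945 ≈ 7.361
Since 0.792π²/2.0162² ≈ 1.923 < 9.945, λ₁ < 0.
The n=1 mode grows fastest (−λₙ is largest for n=1) → dominates.
Asymptotic: u ~ c₁ sin(πx/2.0162) e^{8.022t} (exponential growth at rate −λ₁ ≈ 8.022).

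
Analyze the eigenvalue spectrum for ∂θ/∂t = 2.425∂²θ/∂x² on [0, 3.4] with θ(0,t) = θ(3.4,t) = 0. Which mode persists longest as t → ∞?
Eigenvalues: λₙ = 2.425n²π²/3.4².
First three modes:
  n=1: λ₁ = 2.425π²/3.4² ≈ 2.07
  n=2: λ₂ = 9.7π²/3.4² ≈ 8.282 (4× faster decay)
  n=3: λ₃ = 21.825π²/3.4² ≈ 18.634 (9× faster decay)
As t → ∞, higher modes decay exponentially faster. The n=1 mode dominates: θ ~ c₁ sin(πx/3.4) e^{-λ₁t}.
Decay rate: λ₁ = 2.425π²/3.4² ≈ 2.07.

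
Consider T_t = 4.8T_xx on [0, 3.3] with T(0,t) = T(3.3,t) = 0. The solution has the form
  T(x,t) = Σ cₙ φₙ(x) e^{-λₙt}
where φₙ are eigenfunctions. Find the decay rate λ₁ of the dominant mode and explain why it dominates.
Eigenvalues: λₙ = 4.8n²π²/3.3².
First three modes:
  n=1: λ₁ = 4.8π²/3.3² ≈ 4.35
  n=2: λ₂ = 19.2π²/3.3² ≈ 17.401 (4× faster decay)
  n=3: λ₃ = 43.2π²/3.3² ≈ 39.152 (9× faster decay)
As t → ∞, higher modes decay exponentially faster. The n=1 mode dominates: T ~ c₁ sin(πx/3.3) e^{-λ₁t}.
Decay rate: λ₁ = 4.8π²/3.3² ≈ 4.35.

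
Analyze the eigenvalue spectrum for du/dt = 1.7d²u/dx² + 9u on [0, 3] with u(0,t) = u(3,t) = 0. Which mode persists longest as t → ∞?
Eigenvalues: λₙ = 1.7n²π²/3² - 9.
First three modes:
  n=1: λ₁ = 1.7π²/3² - 9 ≈ -7.136
  n=2: λ₂ = 6.8π²/3² - 9 ≈ -1.543
  n=3: λ₃ = 15.3π²/3² - 9 ≈ 7.778
Since 1.7π²/3² ≈ 1.864 < 9, λ₁ < 0.
The n=1 mode grows fastest (−λₙ is largest for n=1) → dominates.
Asymptotic: u ~ c₁ sin(πx/3) e^{7.136t} (exponential growth at rate −λ₁ ≈ 7.136).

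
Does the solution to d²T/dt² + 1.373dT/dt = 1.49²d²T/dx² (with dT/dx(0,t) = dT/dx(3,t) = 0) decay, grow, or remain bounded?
T → constant (steady state). Damping (γ=1.373) dissipates the nonconstant modes; with Neumann BCs the spatial average obeys M''+γM'=0 and tends to a finite limit.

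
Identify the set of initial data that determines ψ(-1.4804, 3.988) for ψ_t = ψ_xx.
The entire real line. The heat equation has infinite propagation speed: any initial disturbance instantly affects all points (though exponentially small far away).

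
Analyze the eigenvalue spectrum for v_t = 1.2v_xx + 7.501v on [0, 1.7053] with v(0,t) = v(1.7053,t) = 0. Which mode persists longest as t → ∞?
Eigenvalues: λₙ = 1.2n²π²/1.7053² - 7.501.
First three modes:
  n=1: λ₁ = 1.2π²/1.7053² - 7.501 ≈ -3.428
  n=2: λ₂ = 4.8π²/1.7053² - 7.501 ≈ 8.79
  n=3: λ₃ = 10.8π²/1.7053² - 7.501 ≈ 29.153
Since 1.2π²/1.7053² ≈ 4.073 < 7.501, λ₁ < 0.
The n=1 mode grows fastest (−λₙ is largest for n=1) → dominates.
Asymptotic: v ~ c₁ sin(πx/1.7053) e^{3.428t} (exponential growth at rate −λ₁ ≈ 3.428).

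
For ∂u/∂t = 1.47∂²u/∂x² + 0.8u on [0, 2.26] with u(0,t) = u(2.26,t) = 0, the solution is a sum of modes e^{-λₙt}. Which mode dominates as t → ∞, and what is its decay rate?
Eigenvalues: λₙ = 1.47n²π²/2.26² - 0.8.
First three modes:
  n=1: λ₁ = 1.47π²/2.26² - 0.8 ≈ 2.041
  n=2: λ₂ = 5.88π²/2.26² - 0.8 ≈ 10.562
  n=3: λ₃ = 13.23π²/2.26² - 0.8 ≈ 24.765
Since 1.47π²/2.26² ≈ 2.841 > 0.8, all λₙ > 0.
The n=1 mode decays slowest → dominates as t → ∞.
Asymptotic: u ~ c₁ sin(πx/2.26) e^{-λ₁t} with decay rate λ₁ ≈ 2.041.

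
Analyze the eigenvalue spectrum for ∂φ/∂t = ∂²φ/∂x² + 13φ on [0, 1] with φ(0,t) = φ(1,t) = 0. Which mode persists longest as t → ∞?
Eigenvalues: λₙ = n²π²/1² - 13.
First three modes:
  n=1: λ₁ = π² - 13 ≈ -3.13
  n=2: λ₂ = 4π² - 13 ≈ 26.478
  n=3: λ₃ = 9π² - 13 ≈ 75.826
Since π² ≈ 9.87 < 13, λ₁ < 0.
The n=1 mode grows fastest (−λₙ is largest for n=1) → dominates.
Asymptotic: φ ~ c₁ sin(πx/1) e^{3.13t} (exponential growth at rate −λ₁ ≈ 3.13).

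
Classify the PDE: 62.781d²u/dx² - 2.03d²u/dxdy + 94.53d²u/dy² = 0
A = 62.781, B = -2.03, C = 94.53. Discriminant B² - 4AC = -23734.63082. Since -23734.63082 < 0, elliptic.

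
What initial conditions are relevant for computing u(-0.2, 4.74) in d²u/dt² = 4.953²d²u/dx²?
Domain of dependence: [-23.67722, 23.27722]. Signals travel at speed 4.953, so data within |x - -0.2| ≤ 4.953·4.74 = 23.47722 can reach the point.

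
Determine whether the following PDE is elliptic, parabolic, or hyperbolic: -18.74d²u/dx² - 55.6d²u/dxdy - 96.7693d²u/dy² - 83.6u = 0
Coefficients: A = -18.74, B = -55.6, C = -96.7693. B² - 4AC = -4162.466728, which is negative, so the equation is elliptic.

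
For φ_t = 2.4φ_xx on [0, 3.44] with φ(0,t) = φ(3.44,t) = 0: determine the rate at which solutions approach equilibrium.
Eigenvalues: λₙ = 2.4n²π²/3.44².
First three modes:
  n=1: λ₁ = 2.4π²/3.44² ≈ 2.002
  n=2: λ₂ = 9.6π²/3.44² ≈ 8.007 (4× faster decay)
  n=3: λ₃ = 21.6π²/3.44² ≈ 18.015 (9× faster decay)
As t → ∞, higher modes decay exponentially faster. The n=1 mode dominates: φ ~ c₁ sin(πx/3.44) e^{-λ₁t}.
Decay rate: λ₁ = 2.4π²/3.44² ≈ 2.002.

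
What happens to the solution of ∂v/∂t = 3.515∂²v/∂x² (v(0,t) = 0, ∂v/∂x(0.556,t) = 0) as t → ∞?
v → 0. Heat escapes through the Dirichlet boundary.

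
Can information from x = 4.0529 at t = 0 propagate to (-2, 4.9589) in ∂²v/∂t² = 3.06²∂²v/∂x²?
Yes. The domain of dependence is [-17.174234, 13.174234], and 4.0529 ∈ [-17.174234, 13.174234].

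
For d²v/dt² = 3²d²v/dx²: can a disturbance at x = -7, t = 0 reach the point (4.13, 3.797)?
Yes. The domain of dependence is [-7.261, 15.521], and -7 ∈ [-7.261, 15.521].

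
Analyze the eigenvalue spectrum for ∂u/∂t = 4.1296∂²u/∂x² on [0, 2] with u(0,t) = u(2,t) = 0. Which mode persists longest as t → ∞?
Eigenvalues: λₙ = 4.1296n²π²/2².
First three modes:
  n=1: λ₁ = 4.1296π²/2² ≈ 10.189
  n=2: λ₂ = 16.5184π²/2² ≈ 40.758 (4× faster decay)
  n=3: λ₃ = 37.1664π²/2² ≈ 91.704 (9× faster decay)
As t → ∞, higher modes decay exponentially faster. The n=1 mode dominates: u ~ c₁ sin(πx/2) e^{-λ₁t}.
Decay rate: λ₁ = 4.1296π²/2² ≈ 10.189.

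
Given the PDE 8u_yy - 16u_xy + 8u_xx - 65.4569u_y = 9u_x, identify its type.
Rewriting in standard form: 8u_xx - 16u_xy + 8u_yy - 9u_x - 65.4569u_y = 0. The second-order coefficients are A = 8, B = -16, C = 8. Since B² - 4AC = 0 = 0, this is a parabolic PDE.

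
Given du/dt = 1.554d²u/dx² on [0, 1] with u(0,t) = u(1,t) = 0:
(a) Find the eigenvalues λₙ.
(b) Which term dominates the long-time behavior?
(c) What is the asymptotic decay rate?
Eigenvalues: λₙ = 1.554n²π².
First three modes:
  n=1: λ₁ = 1.554π² ≈ 15.337
  n=2: λ₂ = 6.216π² ≈ 61.349 (4× faster decay)
  n=3: λ₃ = 13.986π² ≈ 138.036 (9× faster decay)
As t → ∞, higher modes decay exponentially faster. The n=1 mode dominates: u ~ c₁ sin(πx) e^{-λ₁t}.
Decay rate: λ₁ = 1.554π² ≈ 15.337.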